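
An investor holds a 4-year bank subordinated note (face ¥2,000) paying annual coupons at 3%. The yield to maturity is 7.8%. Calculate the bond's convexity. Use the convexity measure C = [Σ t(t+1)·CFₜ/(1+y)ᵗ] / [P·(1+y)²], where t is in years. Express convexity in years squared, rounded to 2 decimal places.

16.13

With y = 0.078:
  t   CF        PV=CF/(1+0.078)^t    t·PV        t(t+1)·PV
  1        60.00        55.6586        55.6586         111.3173
  2        60.00        51.6314       103.2628         309.7883
  3        60.00        47.8955       143.6866         574.7463
  4     2,060.00     1,525.4296     6,101.7185      30,508.5925
  Σ                  1,680.6152     6,404.3265      31,504.4444
P = 1,680.6152.
Convexity = Σ t(t+1)·PV / [P·(1+y)²] = 31,504.4444 / (1,680.6152 × 1.162084) = 16.13118.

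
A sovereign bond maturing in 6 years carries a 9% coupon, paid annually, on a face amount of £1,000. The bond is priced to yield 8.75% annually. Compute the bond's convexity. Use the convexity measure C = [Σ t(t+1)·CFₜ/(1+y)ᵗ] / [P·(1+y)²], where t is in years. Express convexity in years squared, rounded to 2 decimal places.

26.92

With y = 0.0875:
  t   CF        PV=CF/(1+0.0875)^t    t·PV        t(t+1)·PV
  1        90.00        82.7586        82.7586         165.5172
  2        90.00        76.0999       152.1998         456.5993
  3        90.00        69.9769       209.9307         839.7228
  4        90.00        64.3466       257.3863       1,286.9315
  5        90.00        59.1693       295.8463       1,775.0780
  6     1,090.00       658.9476     3,953.6858      27,675.8007
  Σ                  1,011.2989     4,951.8075      32,199.6496
P = 1,011.2989.
Convexity = Σ t(t+1)·PV / [P·(1+y)²] = 32,199.6496 / (1,011.2989 × 1.182656) = 26.92236.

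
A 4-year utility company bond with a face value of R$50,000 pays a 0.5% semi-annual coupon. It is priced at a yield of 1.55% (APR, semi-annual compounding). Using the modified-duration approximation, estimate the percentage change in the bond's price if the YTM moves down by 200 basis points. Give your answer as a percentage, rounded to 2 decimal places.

+7.87%

Periodic yield y = 0.00775. Modified duration first:
  t   CF        PV=CF/(1+0.00775)^t    t·PV
  1       125.00       124.0387       124.0387
  2       125.00       123.0848       246.1696
  3       125.00       122.1382       366.4147
  4       125.00       121.1989       484.7957
  5       125.00       120.2669       601.3343
  6       125.00       119.3420       716.0518
  7       125.00       118.4242       828.9692
  8    50,125.00    47,122.8915   376,983.1318
  Σ                 47,971.3851   380,350.9058
P = 47,971.3851; D_Mac = 7.92870 half-year periods = 3.96435 yrs; D_mod = 3.96435/(1+0.00775) = 3.93386 yrs.
ΔP/P ≈ -D_mod · Δy = -3.93386 × (-0.02) = +0.078677 = +7.8677%.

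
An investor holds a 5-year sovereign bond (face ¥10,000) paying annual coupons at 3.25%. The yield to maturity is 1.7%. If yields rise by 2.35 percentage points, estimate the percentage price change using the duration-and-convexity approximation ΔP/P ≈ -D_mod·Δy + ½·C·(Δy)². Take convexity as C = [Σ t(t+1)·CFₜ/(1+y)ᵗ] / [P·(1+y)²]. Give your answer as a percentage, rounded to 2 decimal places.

-10.14%

With y = 0.017:
  t   CF        PV=CF/(1+0.017)^t    t·PV        t(t+1)·PV
  1       325.00       319.5674       319.5674         639.1347
  2       325.00       314.2255       628.4510       1,885.3531
  3       325.00       308.9730       926.9189       3,707.6758
  4       325.00       303.8082     1,215.2330       6,076.1648
  5    10,325.00     9,490.4170    47,452.0850     284,712.5102
  Σ                 10,736.9911    50,542.2553     297,020.8387
P = 10,736.9911; D_Mac = 4.70730 yrs; D_mod = 4.62862 yrs; C = 26.74622.
Duration effect: -4.62862 × (+0.0235) = -0.108772
Convexity effect: 0.5 × 26.74622 × (0.0235)² = +0.0073853
ΔP/P ≈ -0.108772 + 0.0073853 = -0.101387 = -10.1387%.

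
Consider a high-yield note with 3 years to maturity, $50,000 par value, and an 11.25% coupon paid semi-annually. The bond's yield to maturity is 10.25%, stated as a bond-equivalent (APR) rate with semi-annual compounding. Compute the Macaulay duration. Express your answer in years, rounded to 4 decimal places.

Periodic yield y = 0.05125. Discount each cash flow and weight by its period:
  t   CF        PV=CF/(1+0.05125)^t    t·PV
  1     2,812.50     2,675.3864     2,675.3864
  2     2,812.50     2,544.9574     5,089.9148
  3     2,812.50     2,420.8869     7,262.6608
  4     2,812.50     2,302.8651     9,211.4604
  5     2,812.50     2,190.5970    10,952.9850
  6    52,812.50    39,129.1734   234,775.0403
  Σ                 51,263.8662   269,967.4476
Price P = Σ PV = 51,263.8662.
Macaulay duration = Σ(t·PV) / P = 269,967.4476 / 51,263.8662 = 5.26623 half-year periods.
In years: 5.26623 / 2 = 2.63312 years.

2.6331 years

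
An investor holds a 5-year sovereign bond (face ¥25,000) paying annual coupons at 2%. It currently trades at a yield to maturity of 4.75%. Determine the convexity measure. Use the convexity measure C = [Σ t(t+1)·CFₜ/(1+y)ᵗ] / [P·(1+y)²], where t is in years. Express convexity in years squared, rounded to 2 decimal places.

25.84

With y = 0.0475:
  t   CF        PV=CF/(1+0.0475)^t    t·PV        t(t+1)·PV
  1       500.00       477.3270       477.3270         954.6539
  2       500.00       455.6821       911.3641       2,734.0924
  3       500.00       435.0187     1,305.0560       5,220.2242
  4       500.00       415.2923     1,661.1692       8,305.8460
  5    25,500.00    20,219.4819   101,097.4093     606,584.4558
  Σ                 22,002.8019   105,452.3257     623,799.2723
P = 22,002.8019.
Convexity = Σ t(t+1)·PV / [P·(1+y)²] = 623,799.2723 / (22,002.8019 × 1.097256) = 25.83800.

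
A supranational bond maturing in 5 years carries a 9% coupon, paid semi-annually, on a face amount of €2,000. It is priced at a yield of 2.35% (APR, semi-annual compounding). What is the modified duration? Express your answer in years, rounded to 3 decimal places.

4.211 years

Periodic yield y = 0.01175. First find Macaulay duration:
  t   CF        PV=CF/(1+0.01175)^t    t·PV
  1        90.00        88.9548        88.9548
  2        90.00        87.9217       175.8434
  3        90.00        86.9006       260.7019
  4        90.00        85.8914       343.5656
  5        90.00        84.8939       424.4695
  6        90.00        83.9080       503.4478
  7        90.00        82.9335       580.5345
  8        90.00        81.9704       655.7628
  9        90.00        81.0184       729.1655
  10    2,090.00     1,859.5770    18,595.7695
  Σ                  2,623.9696    22,358.2153
P = 2,623.9696; Macaulay duration = 22,358.2153 / 2,623.9696 = 8.52076 half-year periods = 4.26038 years.
Modified duration = D_Mac / (1 + y) = 4.26038 / 1.01175 = 4.21090 years.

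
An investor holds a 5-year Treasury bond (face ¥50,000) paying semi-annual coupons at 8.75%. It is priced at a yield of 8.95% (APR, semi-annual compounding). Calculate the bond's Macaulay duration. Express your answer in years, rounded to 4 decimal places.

4.1510 years

Periodic yield y = 0.04475. Discount each cash flow and weight by its period:
  t   CF        PV=CF/(1+0.04475)^t    t·PV
  1     2,187.50     2,093.8023     2,093.8023
  2     2,187.50     2,004.1181     4,008.2361
  3     2,187.50     1,918.2752     5,754.8257
  4     2,187.50     1,836.1094     7,344.4374
  5     2,187.50     1,757.4629     8,787.3144
  6     2,187.50     1,682.1851    10,093.1106
  7     2,187.50     1,610.1317    11,270.9220
  8     2,187.50     1,541.1646    12,329.3168
  9     2,187.50     1,475.1516    13,276.3641
  10   52,187.50    33,685.4765   336,854.7647
  Σ                 49,603.8773   411,813.0941
Price P = Σ PV = 49,603.8773.
Macaulay duration = Σ(t·PV) / P = 411,813.0941 / 49,603.8773 = 8.30203 half-year periods.
In years: 8.30203 / 2 = 4.15102 years.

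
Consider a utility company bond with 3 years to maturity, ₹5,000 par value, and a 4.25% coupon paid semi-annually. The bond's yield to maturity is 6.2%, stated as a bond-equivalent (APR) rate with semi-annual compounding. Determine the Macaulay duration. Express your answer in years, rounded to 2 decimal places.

Periodic yield y = 0.031. Discount each cash flow and weight by its period:
  t   CF        PV=CF/(1+0.031)^t    t·PV
  1       106.25       103.0553       103.0553
  2       106.25        99.9566       199.9133
  3       106.25        96.9511       290.8534
  4       106.25        94.0360       376.1441
  5       106.25        91.2086       456.0428
  6     5,106.25     4,251.5773    25,509.4640
  Σ                  4,736.7850    26,935.4729
Price P = Σ PV = 4,736.7850.
Macaulay duration = Σ(t·PV) / P = 26,935.4729 / 4,736.7850 = 5.68645 half-year periods.
In years: 5.68645 / 2 = 2.84322 years.

2.84 years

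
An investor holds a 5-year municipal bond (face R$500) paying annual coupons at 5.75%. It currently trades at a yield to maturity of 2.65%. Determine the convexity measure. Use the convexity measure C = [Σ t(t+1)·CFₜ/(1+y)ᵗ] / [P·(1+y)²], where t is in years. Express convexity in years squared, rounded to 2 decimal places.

24.86

With y = 0.0265:
  t   CF        PV=CF/(1+0.0265)^t    t·PV        t(t+1)·PV
  1        28.75        28.0078        28.0078          56.0156
  2        28.75        27.2847        54.5695         163.7085
  3        28.75        26.5804        79.7411         318.9644
  4        28.75        25.8942       103.5767         517.8834
  5       528.75       463.9334     2,319.6669      13,918.0011
  Σ                    571.7005     2,585.5619      14,974.5730
P = 571.7005.
Convexity = Σ t(t+1)·PV / [P·(1+y)²] = 14,974.5730 / (571.7005 × 1.053702) = 24.85810.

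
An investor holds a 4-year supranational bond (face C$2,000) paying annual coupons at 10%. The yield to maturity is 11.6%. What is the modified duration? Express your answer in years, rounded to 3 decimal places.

3.112 years

Periodic yield y = 0.116. First find Macaulay duration:
  t   CF        PV=CF/(1+0.116)^t    t·PV
  1       200.00       179.2115       179.2115
  2       200.00       160.5838       321.1675
  3       200.00       143.8923       431.6768
  4     2,200.00     1,418.2928     5,673.1713
  Σ                  1,901.9803     6,605.2270
P = 1,901.9803; Macaulay duration = 6,605.2270 / 1,901.9803 = 3.47282 years.
Modified duration = D_Mac / (1 + y) = 3.47282 / 1.116 = 3.11184 years.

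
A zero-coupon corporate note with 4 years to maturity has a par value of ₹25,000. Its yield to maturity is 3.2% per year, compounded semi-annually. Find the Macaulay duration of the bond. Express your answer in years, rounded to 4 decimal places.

A zero-coupon bond has a single cash flow at maturity, so its Macaulay duration equals its maturity: 4 years.
(Equivalently: 8 semi-annual periods ÷ 2 = 4 years.)

4.0000 years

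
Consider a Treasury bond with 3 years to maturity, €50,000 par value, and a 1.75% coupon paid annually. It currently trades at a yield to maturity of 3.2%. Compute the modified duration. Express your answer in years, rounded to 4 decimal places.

2.8561 years

Periodic yield y = 0.032. First find Macaulay duration:
  t   CF        PV=CF/(1+0.032)^t    t·PV
  1       875.00       847.8682       847.8682
  2       875.00       821.5777     1,643.1555
  3    50,875.00    46,287.6711   138,863.0133
  Σ                 47,957.1170   141,354.0370
P = 47,957.1170; Macaulay duration = 141,354.0370 / 47,957.1170 = 2.94751 years.
Modified duration = D_Mac / (1 + y) = 2.94751 / 1.032 = 2.85611 years.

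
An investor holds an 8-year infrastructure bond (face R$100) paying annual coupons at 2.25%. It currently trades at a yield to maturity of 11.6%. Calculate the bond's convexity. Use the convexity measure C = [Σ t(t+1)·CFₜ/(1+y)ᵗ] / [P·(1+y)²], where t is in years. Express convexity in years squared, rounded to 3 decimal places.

With y = 0.116:
  t   CF        PV=CF/(1+0.116)^t    t·PV        t(t+1)·PV
  1         2.25         2.0161         2.0161           4.0323
  2         2.25         1.8066         3.6131          10.8394
  3         2.25         1.6188         4.8564          19.4255
  4         2.25         1.4505         5.8021          29.0105
  5         2.25         1.2998         6.4988          38.9927
  6         2.25         1.1647         6.9879          48.9155
  7         2.25         1.0436         7.3052          58.4415
  8       102.25        42.4962       339.9693       3,059.7240
  Σ                     52.8962       377.0490       3,269.3813
P = 52.8962.
Convexity = Σ t(t+1)·PV / [P·(1+y)²] = 3,269.3813 / (52.8962 × 1.245456) = 49.62641.

49.626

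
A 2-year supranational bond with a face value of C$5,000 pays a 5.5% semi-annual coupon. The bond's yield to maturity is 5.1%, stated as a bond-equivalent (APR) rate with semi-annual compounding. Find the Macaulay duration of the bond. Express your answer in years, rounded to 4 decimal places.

1.9215 years

Periodic yield y = 0.0255. Discount each cash flow and weight by its period:
  t   CF        PV=CF/(1+0.0255)^t    t·PV
  1       137.50       134.0809       134.0809
  2       137.50       130.7469       261.4938
  3       137.50       127.4957       382.4872
  4     5,137.50     4,645.2509    18,581.0036
  Σ                  5,037.5745    19,359.0656
Price P = Σ PV = 5,037.5745.
Macaulay duration = Σ(t·PV) / P = 19,359.0656 / 5,037.5745 = 3.84293 half-year periods.
In years: 3.84293 / 2 = 1.92147 years.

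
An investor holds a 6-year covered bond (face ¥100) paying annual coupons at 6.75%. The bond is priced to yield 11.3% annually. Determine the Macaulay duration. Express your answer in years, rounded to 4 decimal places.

5.0168 years

Periodic yield y = 0.113. Discount each cash flow and weight by its year:
  t   CF        PV=CF/(1+0.113)^t    t·PV
  1         6.75         6.0647         6.0647
  2         6.75         5.4490        10.8979
  3         6.75         4.8957        14.6872
  4         6.75         4.3987        17.5948
  5         6.75         3.9521        19.7605
  6       106.75        56.1561       336.9366
  Σ                     80.9163       405.9416
Price P = Σ PV = 80.9163.
Macaulay duration = Σ(t·PV) / P = 405.9416 / 80.9163 = 5.01681 years.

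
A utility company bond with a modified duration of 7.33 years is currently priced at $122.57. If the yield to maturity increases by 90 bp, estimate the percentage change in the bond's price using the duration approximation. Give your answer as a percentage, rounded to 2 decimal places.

-6.60%

Duration approximation: ΔP/P ≈ -D_mod · Δy = -7.33 × (+0.009) = -0.065970.
As a percentage: -6.5970%.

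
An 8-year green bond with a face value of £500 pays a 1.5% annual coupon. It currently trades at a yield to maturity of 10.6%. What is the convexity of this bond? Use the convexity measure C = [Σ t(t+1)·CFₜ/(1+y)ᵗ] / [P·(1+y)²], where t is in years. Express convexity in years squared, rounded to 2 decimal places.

With y = 0.106:
  t   CF        PV=CF/(1+0.106)^t    t·PV        t(t+1)·PV
  1         7.50         6.7812         6.7812          13.5624
  2         7.50         6.1313        12.2626          36.7877
  3         7.50         5.5437        16.6310          66.5238
  4         7.50         5.0123        20.0494         100.2469
  5         7.50         4.5320        22.6598         135.9587
  6         7.50         4.0976        24.5857         172.0996
  7         7.50         3.7049        25.9342         207.4739
  8       507.50       226.6705     1,813.3641      16,320.2771
  Σ                    262.4734     1,942.2679      17,052.9299
P = 262.4734.
Convexity = Σ t(t+1)·PV / [P·(1+y)²] = 17,052.9299 / (262.4734 × 1.223236) = 53.11331.

53.11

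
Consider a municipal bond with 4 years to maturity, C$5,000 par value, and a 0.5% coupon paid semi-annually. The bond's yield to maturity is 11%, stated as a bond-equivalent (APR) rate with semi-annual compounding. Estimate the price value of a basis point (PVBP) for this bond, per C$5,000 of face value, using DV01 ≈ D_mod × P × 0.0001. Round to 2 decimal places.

Periodic yield y = 0.055.
  t   CF        PV=CF/(1+0.055)^t    t·PV
  1        12.50        11.8483        11.8483
  2        12.50        11.2307        22.4613
  3        12.50        10.6452        31.9355
  4        12.50        10.0902        40.3608
  5        12.50         9.5642        47.8209
  6        12.50         9.0656        54.3934
  7        12.50         8.5930        60.1507
  8     5,012.50     3,266.1393    26,129.1147
  Σ                  3,337.1764    26,398.0858
P = 3,337.1764; D_Mac = 7.91031 half-year periods = 3.95515 yrs; D_mod = 3.74896 yrs.
DV01 ≈ 3.74896 × 3,337.1764 × 0.0001 = 1.251094.

C$1.25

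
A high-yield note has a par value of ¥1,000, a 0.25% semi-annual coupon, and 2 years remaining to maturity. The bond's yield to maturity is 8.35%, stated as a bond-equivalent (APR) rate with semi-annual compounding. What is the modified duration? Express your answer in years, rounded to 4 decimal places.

1.9159 years

Periodic yield y = 0.04175. First find Macaulay duration:
  t   CF        PV=CF/(1+0.04175)^t    t·PV
  1         1.25         1.1999         1.1999
  2         1.25         1.1518         2.3036
  3         1.25         1.1057         3.3170
  4     1,001.25       850.1362     3,400.5447
  Σ                    853.5935     3,407.3652
P = 853.5935; Macaulay duration = 3,407.3652 / 853.5935 = 3.99179 half-year periods = 1.99589 years.
Modified duration = D_Mac / (1 + y) = 1.99589 / 1.04175 = 1.91591 years.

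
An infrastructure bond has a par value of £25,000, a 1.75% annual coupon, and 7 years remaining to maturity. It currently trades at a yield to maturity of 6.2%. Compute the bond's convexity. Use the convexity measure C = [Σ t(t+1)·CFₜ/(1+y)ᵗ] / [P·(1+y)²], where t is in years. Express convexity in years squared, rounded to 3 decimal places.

With y = 0.062:
  t   CF        PV=CF/(1+0.062)^t    t·PV        t(t+1)·PV
  1       437.50       411.9586       411.9586         823.9171
  2       437.50       387.9083       775.8165       2,327.4495
  3       437.50       365.2620     1,095.7860       4,383.1441
  4       437.50       343.9379     1,375.7515       6,878.7573
  5       437.50       323.8586     1,619.2931       9,715.7589
  6       437.50       304.9516     1,829.7098      12,807.9684
  7    25,437.50    16,695.6299   116,869.4094     934,955.2753
  Σ                 18,833.5069   123,977.7249     971,892.2707
P = 18,833.5069.
Convexity = Σ t(t+1)·PV / [P·(1+y)²] = 971,892.2707 / (18,833.5069 × 1.127844) = 45.75493.

45.755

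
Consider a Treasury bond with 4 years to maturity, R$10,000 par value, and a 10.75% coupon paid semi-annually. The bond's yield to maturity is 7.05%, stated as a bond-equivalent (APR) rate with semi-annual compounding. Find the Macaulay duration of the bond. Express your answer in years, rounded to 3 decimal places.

3.397 years

Periodic yield y = 0.03525. Discount each cash flow and weight by its period:
  t   CF        PV=CF/(1+0.03525)^t    t·PV
  1       537.50       519.1983       519.1983
  2       537.50       501.5197     1,003.0394
  3       537.50       484.4431     1,453.3292
  4       537.50       467.9479     1,871.7916
  5       537.50       452.0144     2,260.0720
  6       537.50       436.6234     2,619.7406
  7       537.50       421.7565     2,952.2956
  8    10,537.50     7,986.8527    63,894.8215
  Σ                 11,270.3560    76,574.2881
Price P = Σ PV = 11,270.3560.
Macaulay duration = Σ(t·PV) / P = 76,574.2881 / 11,270.3560 = 6.79431 half-year periods.
In years: 6.79431 / 2 = 3.39715 years.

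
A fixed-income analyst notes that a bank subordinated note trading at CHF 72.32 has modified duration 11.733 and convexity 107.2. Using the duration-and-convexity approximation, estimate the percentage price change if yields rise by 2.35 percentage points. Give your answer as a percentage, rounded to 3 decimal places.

Duration effect: -D_mod·Δy = -11.733 × (+0.0235) = -0.2757255
Convexity effect: ½·C·(Δy)² = 0.5 × 107.2 × (0.0235)² = +0.0296006
ΔP/P ≈ -0.2757255 + 0.0296006 = -0.2461249
= -24.61249%.

-24.612%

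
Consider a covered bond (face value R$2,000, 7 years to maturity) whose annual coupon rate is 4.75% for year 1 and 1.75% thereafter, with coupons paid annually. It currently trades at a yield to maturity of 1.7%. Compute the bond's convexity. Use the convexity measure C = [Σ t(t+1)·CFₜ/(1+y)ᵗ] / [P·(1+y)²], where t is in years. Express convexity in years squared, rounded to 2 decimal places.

49.15

With y = 0.017:
  t   CF        PV=CF/(1+0.017)^t    t·PV        t(t+1)·PV
  1        95.00        93.4120        93.4120         186.8240
  2        35.00        33.8397        67.6793         203.0380
  3        35.00        33.2740        99.8220         399.2882
  4        35.00        32.7178       130.8712         654.3562
  5        35.00        32.1709       160.8545         965.1272
  6        35.00        31.6331       189.7989       1,328.5920
  7     2,035.00     1,808.4968    12,659.4776     101,275.8204
  Σ                  2,065.5443    13,401.9156     105,013.0459
P = 2,065.5443.
Convexity = Σ t(t+1)·PV / [P·(1+y)²] = 105,013.0459 / (2,065.5443 × 1.034289) = 49.15490.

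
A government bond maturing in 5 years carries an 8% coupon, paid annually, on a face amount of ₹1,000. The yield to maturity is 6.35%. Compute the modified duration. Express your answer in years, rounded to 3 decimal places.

4.078 years

Periodic yield y = 0.0635. First find Macaulay duration:
  t   CF        PV=CF/(1+0.0635)^t    t·PV
  1        80.00        75.2233        75.2233
  2        80.00        70.7318       141.4637
  3        80.00        66.5086       199.5257
  4        80.00        62.5374       250.1497
  5     1,080.00       793.8460     3,969.2302
  Σ                  1,068.8472     4,635.5926
P = 1,068.8472; Macaulay duration = 4,635.5926 / 1,068.8472 = 4.33700 years.
Modified duration = D_Mac / (1 + y) = 4.33700 / 1.0635 = 4.07805 years.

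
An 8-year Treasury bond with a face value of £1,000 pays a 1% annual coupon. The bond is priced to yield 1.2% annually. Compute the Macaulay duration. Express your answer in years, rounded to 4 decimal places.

Periodic yield y = 0.012. Discount each cash flow and weight by its year:
  t   CF        PV=CF/(1+0.012)^t    t·PV
  1        10.00         9.8814         9.8814
  2        10.00         9.7643        19.5285
  3        10.00         9.6485        28.9454
  4        10.00         9.5341        38.1362
  5        10.00         9.4210        47.1050
  6        10.00         9.3093        55.8558
  7        10.00         9.1989        64.3924
  8     1,010.00       918.0731     7,344.5850
  Σ                    984.8305     7,608.4298
Price P = Σ PV = 984.8305.
Macaulay duration = Σ(t·PV) / P = 7,608.4298 / 984.8305 = 7.72562 years.

7.7256 years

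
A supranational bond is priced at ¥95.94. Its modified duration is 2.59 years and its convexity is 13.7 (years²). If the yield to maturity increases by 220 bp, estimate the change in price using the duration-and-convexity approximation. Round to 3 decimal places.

Duration effect: -D_mod·Δy = -2.59 × (+0.022) = -0.056980
Convexity effect: ½·C·(Δy)² = 0.5 × 13.7 × (0.022)² = +0.0033154
ΔP/P ≈ -0.056980 + 0.0033154 = -0.0536646
ΔP ≈ 95.94 × (-0.0536646) = -5.148581724.

-¥5.149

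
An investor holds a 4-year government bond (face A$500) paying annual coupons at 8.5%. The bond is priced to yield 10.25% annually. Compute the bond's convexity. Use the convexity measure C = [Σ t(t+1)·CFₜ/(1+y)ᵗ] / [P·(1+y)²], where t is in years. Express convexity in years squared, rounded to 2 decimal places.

13.95

With y = 0.1025:
  t   CF        PV=CF/(1+0.1025)^t    t·PV        t(t+1)·PV
  1        42.50        38.5488        38.5488          77.0975
  2        42.50        34.9649        69.9297         209.7891
  3        42.50        31.7142        95.1425         380.5699
  4       542.50       367.1854     1,468.7414       7,343.7071
  Σ                    472.4131     1,672.3623       8,011.1636
P = 472.4131.
Convexity = Σ t(t+1)·PV / [P·(1+y)²] = 8,011.1636 / (472.4131 × 1.215506) = 13.95136.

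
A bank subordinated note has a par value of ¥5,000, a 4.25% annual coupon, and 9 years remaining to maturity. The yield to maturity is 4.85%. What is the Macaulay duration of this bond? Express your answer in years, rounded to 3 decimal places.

Periodic yield y = 0.0485. Discount each cash flow and weight by its year:
  t   CF        PV=CF/(1+0.0485)^t    t·PV
  1       212.50       202.6705       202.6705
  2       212.50       193.2956       386.5913
  3       212.50       184.3545       553.0634
  4       212.50       175.8268       703.3074
  5       212.50       167.6937       838.4685
  6       212.50       159.9368       959.6206
  7       212.50       152.5386     1,067.7705
  8       212.50       145.4827     1,163.8619
  9     5,212.50     3,403.5345    30,631.8103
  Σ                  4,785.3338    36,507.1644
Price P = Σ PV = 4,785.3338.
Macaulay duration = Σ(t·PV) / P = 36,507.1644 / 4,785.3338 = 7.62897 years.

7.629 years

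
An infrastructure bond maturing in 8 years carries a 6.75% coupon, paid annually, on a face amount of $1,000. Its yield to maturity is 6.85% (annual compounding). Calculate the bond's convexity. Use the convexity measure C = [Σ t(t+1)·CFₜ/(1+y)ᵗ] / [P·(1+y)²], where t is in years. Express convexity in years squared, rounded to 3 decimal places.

46.839

With y = 0.0685:
  t   CF        PV=CF/(1+0.0685)^t    t·PV        t(t+1)·PV
  1        67.50        63.1727        63.1727         126.3453
  2        67.50        59.1228       118.2455         354.7366
  3        67.50        55.3325       165.9975         663.9898
  4        67.50        51.7852       207.1408       1,035.7040
  5        67.50        48.4653       242.3266       1,453.9598
  6        67.50        45.3583       272.1497       1,905.0479
  7        67.50        42.4504       297.1530       2,377.2240
  8     1,067.50       628.3067     5,026.4534      45,238.0804
  Σ                    993.9938     6,392.6392      53,155.0879
P = 993.9938.
Convexity = Σ t(t+1)·PV / [P·(1+y)²] = 53,155.0879 / (993.9938 × 1.141692) = 46.83948.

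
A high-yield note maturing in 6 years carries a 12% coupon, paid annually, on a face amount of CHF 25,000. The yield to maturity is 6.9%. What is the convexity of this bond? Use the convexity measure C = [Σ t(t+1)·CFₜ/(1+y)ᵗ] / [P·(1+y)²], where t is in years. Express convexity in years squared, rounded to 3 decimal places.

26.713

With y = 0.069:
  t   CF        PV=CF/(1+0.069)^t    t·PV        t(t+1)·PV
  1     3,000.00     2,806.3611     2,806.3611       5,612.7222
  2     3,000.00     2,625.2208     5,250.4417      15,751.3251
  3     3,000.00     2,455.7725     7,367.3176      29,469.2705
  4     3,000.00     2,297.2615     9,189.0460      45,945.2300
  5     3,000.00     2,148.9818    10,744.9088      64,469.4527
  6    28,000.00    18,762.5473   112,575.2838     788,026.9866
  Σ                 31,096.1450   147,933.3590     949,274.9870
P = 31,096.1450.
Convexity = Σ t(t+1)·PV / [P·(1+y)²] = 949,274.9870 / (31,096.1450 × 1.142761) = 26.71346.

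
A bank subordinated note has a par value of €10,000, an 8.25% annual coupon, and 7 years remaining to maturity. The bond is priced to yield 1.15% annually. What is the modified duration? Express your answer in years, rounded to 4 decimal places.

5.7938 years

Periodic yield y = 0.0115. First find Macaulay duration:
  t   CF        PV=CF/(1+0.0115)^t    t·PV
  1       825.00       815.6204       815.6204
  2       825.00       806.3474     1,612.6947
  3       825.00       797.1798     2,391.5394
  4       825.00       788.1165     3,152.4659
  5       825.00       779.1562     3,895.7808
  6       825.00       770.2977     4,621.7865
  7    10,825.00     9,992.3283    69,946.2982
  Σ                 14,749.0462    86,436.1859
P = 14,749.0462; Macaulay duration = 86,436.1859 / 14,749.0462 = 5.86046 years.
Modified duration = D_Mac / (1 + y) = 5.86046 / 1.0115 = 5.79383 years.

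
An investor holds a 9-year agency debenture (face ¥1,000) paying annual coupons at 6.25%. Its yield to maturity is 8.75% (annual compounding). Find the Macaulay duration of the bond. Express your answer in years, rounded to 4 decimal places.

6.9686 years

Periodic yield y = 0.0875. Discount each cash flow and weight by its year:
  t   CF        PV=CF/(1+0.0875)^t    t·PV
  1        62.50        57.4713        57.4713
  2        62.50        52.8471       105.6943
  3        62.50        48.5951       145.7852
  4        62.50        44.6851       178.7405
  5        62.50        41.0898       205.4488
  6        62.50        37.7837       226.7022
  7        62.50        34.7436       243.2054
  8        62.50        31.9482       255.5853
  9     1,062.50       499.4196     4,494.7760
  Σ                    848.5834     5,913.4090
Price P = Σ PV = 848.5834.
Macaulay duration = Σ(t·PV) / P = 5,913.4090 / 848.5834 = 6.96857 years.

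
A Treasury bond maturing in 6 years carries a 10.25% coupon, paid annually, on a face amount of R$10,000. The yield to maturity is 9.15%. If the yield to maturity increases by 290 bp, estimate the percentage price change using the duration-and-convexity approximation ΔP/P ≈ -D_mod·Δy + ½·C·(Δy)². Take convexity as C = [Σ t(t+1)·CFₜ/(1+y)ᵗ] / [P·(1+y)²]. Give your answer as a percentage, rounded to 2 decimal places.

-11.66%

With y = 0.0915:
  t   CF        PV=CF/(1+0.0915)^t    t·PV        t(t+1)·PV
  1     1,025.00       939.0747       939.0747       1,878.1493
  2     1,025.00       860.3524     1,720.7048       5,162.1145
  3     1,025.00       788.2294     2,364.6883       9,458.7531
  4     1,025.00       722.1525     2,888.6099      14,443.0495
  5     1,025.00       661.6147     3,308.0736      19,848.4419
  6    11,025.00     6,519.8283    39,118.9697     273,832.7881
  Σ                 10,491.2520    50,340.1211     324,623.2965
P = 10,491.2520; D_Mac = 4.79829 yrs; D_mod = 4.39606 yrs; C = 25.97197.
Duration effect: -4.39606 × (+0.029) = -0.127486
Convexity effect: 0.5 × 25.97197 × (0.029)² = +0.0109212
ΔP/P ≈ -0.127486 + 0.0109212 = -0.116564 = -11.6564%.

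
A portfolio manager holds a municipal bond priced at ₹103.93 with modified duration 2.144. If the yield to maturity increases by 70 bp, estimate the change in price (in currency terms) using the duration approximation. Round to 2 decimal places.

-₹1.56

Duration approximation: ΔP/P ≈ -D_mod · Δy = -2.144 × (+0.007) = -0.015008.
ΔP ≈ 103.93 × (-0.015008) = -1.55978144.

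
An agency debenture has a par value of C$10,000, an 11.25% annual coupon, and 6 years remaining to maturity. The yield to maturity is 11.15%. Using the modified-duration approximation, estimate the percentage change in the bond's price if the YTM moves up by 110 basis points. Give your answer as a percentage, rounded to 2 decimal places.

Periodic yield y = 0.1115. Modified duration first:
  t   CF        PV=CF/(1+0.1115)^t    t·PV
  1     1,125.00     1,012.1457     1,012.1457
  2     1,125.00       910.6125     1,821.2249
  3     1,125.00       819.2645     2,457.7934
  4     1,125.00       737.0800     2,948.3202
  5     1,125.00       663.1399     3,315.6997
  6    11,125.00     5,899.8805    35,399.2832
  Σ                 10,042.1232    46,954.4672
P = 10,042.1232; D_Mac = 4.67575 yrs; D_mod = 4.67575/(1+0.1115) = 4.20670 yrs.
ΔP/P ≈ -D_mod · Δy = -4.20670 × (+0.011) = -0.046274 = -4.6274%.

-4.63%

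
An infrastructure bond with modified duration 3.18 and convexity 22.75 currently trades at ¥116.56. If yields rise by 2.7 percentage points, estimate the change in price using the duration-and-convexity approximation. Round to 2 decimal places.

Duration effect: -D_mod·Δy = -3.18 × (+0.027) = -0.085860
Convexity effect: ½·C·(Δy)² = 0.5 × 22.75 × (0.027)² = +0.008292375
ΔP/P ≈ -0.085860 + 0.008292375 = -0.077567625
ΔP ≈ 116.56 × (-0.077567625) = -9.04128237.

-¥9.04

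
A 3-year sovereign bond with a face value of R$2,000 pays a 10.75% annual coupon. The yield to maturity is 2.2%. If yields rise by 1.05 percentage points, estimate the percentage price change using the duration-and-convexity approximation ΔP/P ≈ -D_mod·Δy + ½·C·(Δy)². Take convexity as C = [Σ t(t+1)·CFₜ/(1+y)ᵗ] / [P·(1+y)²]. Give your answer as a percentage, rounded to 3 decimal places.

With y = 0.022:
  t   CF        PV=CF/(1+0.022)^t    t·PV        t(t+1)·PV
  1       215.00       210.3718       210.3718         420.7436
  2       215.00       205.8433       411.6865       1,235.0596
  3     2,215.00     2,075.0141     6,225.0422      24,900.1687
  Σ                  2,491.2291     6,847.1005      26,555.9719
P = 2,491.2291; D_Mac = 2.74848 yrs; D_mod = 2.68932 yrs; C = 10.20579.
Duration effect: -2.68932 × (+0.0105) = -0.028238
Convexity effect: 0.5 × 10.20579 × (0.0105)² = +0.0005626
ΔP/P ≈ -0.028238 + 0.0005626 = -0.027675 = -2.7675%.

-2.768%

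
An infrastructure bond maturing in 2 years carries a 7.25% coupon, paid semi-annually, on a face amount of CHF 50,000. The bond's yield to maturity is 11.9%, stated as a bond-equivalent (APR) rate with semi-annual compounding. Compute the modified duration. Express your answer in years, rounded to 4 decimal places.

1.7862 years

Periodic yield y = 0.0595. First find Macaulay duration:
  t   CF        PV=CF/(1+0.0595)^t    t·PV
  1     1,812.50     1,710.7126     1,710.7126
  2     1,812.50     1,614.6414     3,229.2829
  3     1,812.50     1,523.9655     4,571.8965
  4    51,812.50    41,117.8790   164,471.5158
  Σ                 45,967.1985   173,983.4078
P = 45,967.1985; Macaulay duration = 173,983.4078 / 45,967.1985 = 3.78495 half-year periods = 1.89247 years.
Modified duration = D_Mac / (1 + y) = 1.89247 / 1.0595 = 1.78619 years.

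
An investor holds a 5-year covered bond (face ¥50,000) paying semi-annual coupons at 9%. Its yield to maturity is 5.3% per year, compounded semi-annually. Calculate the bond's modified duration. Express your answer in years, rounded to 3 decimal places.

4.098 years

Periodic yield y = 0.0265. First find Macaulay duration:
  t   CF        PV=CF/(1+0.0265)^t    t·PV
  1     2,250.00     2,191.9143     2,191.9143
  2     2,250.00     2,135.3281     4,270.6562
  3     2,250.00     2,080.2027     6,240.6081
  4     2,250.00     2,026.5004     8,106.0018
  5     2,250.00     1,974.1846     9,870.9228
  6     2,250.00     1,923.2192    11,539.3155
  7     2,250.00     1,873.5696    13,114.9875
  8     2,250.00     1,825.2018    14,601.6144
  9     2,250.00     1,778.0826    16,002.7435
  10   52,250.00    40,225.0653   402,250.6529
  Σ                 58,033.2686   488,189.4169
P = 58,033.2686; Macaulay duration = 488,189.4169 / 58,033.2686 = 8.41223 half-year periods = 4.20612 years.
Modified duration = D_Mac / (1 + y) = 4.20612 / 1.0265 = 4.09753 years.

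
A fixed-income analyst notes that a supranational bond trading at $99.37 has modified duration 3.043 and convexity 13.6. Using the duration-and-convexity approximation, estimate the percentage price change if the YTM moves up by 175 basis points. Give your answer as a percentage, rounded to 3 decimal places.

Duration effect: -D_mod·Δy = -3.043 × (+0.0175) = -0.0532525
Convexity effect: ½·C·(Δy)² = 0.5 × 13.6 × (0.0175)² = +0.0020825
ΔP/P ≈ -0.0532525 + 0.0020825 = -0.051170
= -5.1170%.

-5.117%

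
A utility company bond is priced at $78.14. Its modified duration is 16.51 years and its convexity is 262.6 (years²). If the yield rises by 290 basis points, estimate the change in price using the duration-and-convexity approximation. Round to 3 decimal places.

Duration effect: -D_mod·Δy = -16.51 × (+0.029) = -0.478790
Convexity effect: ½·C·(Δy)² = 0.5 × 262.6 × (0.029)² = +0.1104233
ΔP/P ≈ -0.478790 + 0.1104233 = -0.3683667
ΔP ≈ 78.14 × (-0.3683667) = -28.784173938.

-$28.784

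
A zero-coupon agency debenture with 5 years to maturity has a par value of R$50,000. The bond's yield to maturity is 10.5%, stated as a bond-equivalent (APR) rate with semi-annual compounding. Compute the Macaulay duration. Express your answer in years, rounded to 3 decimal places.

5.000 years

A zero-coupon bond has a single cash flow at maturity, so its Macaulay duration equals its maturity: 5 years.
(Equivalently: 10 semi-annual periods ÷ 2 = 5 years.)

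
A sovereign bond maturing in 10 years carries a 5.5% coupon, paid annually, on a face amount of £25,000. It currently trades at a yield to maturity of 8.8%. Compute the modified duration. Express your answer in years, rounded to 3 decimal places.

Periodic yield y = 0.088. First find Macaulay duration:
  t   CF        PV=CF/(1+0.088)^t    t·PV
  1     1,375.00     1,263.7868     1,263.7868
  2     1,375.00     1,161.5687     2,323.1374
  3     1,375.00     1,067.6183     3,202.8549
  4     1,375.00       981.2668     3,925.0673
  5     1,375.00       901.8997     4,509.4983
  6     1,375.00       828.9519     4,973.7113
  7     1,375.00       761.9043     5,333.3302
  8     1,375.00       700.2797     5,602.2376
  9     1,375.00       643.6394     5,792.7548
  10   26,375.00    11,347.5868   113,475.8683
  Σ                 19,658.5024   150,402.2470
P = 19,658.5024; Macaulay duration = 150,402.2470 / 19,658.5024 = 7.65075 years.
Modified duration = D_Mac / (1 + y) = 7.65075 / 1.088 = 7.03194 years.

7.032 years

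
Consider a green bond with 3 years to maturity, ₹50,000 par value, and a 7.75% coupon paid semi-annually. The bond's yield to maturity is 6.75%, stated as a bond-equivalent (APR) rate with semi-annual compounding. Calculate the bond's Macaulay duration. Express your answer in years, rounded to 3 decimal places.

Periodic yield y = 0.03375. Discount each cash flow and weight by its period:
  t   CF        PV=CF/(1+0.03375)^t    t·PV
  1     1,937.50     1,874.2443     1,874.2443
  2     1,937.50     1,813.0537     3,626.1074
  3     1,937.50     1,753.8609     5,261.5827
  4     1,937.50     1,696.6006     6,786.4025
  5     1,937.50     1,641.2098     8,206.0489
  6    51,937.50    42,558.6561   255,351.9367
  Σ                 51,337.6254   281,106.3225
Price P = Σ PV = 51,337.6254.
Macaulay duration = Σ(t·PV) / P = 281,106.3225 / 51,337.6254 = 5.47564 half-year periods.
In years: 5.47564 / 2 = 2.73782 years.

2.738 years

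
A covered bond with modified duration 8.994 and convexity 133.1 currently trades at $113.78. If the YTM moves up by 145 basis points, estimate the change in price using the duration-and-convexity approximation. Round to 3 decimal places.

Duration effect: -D_mod·Δy = -8.994 × (+0.0145) = -0.130413
Convexity effect: ½·C·(Δy)² = 0.5 × 133.1 × (0.0145)² = +0.0139921375
ΔP/P ≈ -0.130413 + 0.0139921375 = -0.1164208625
ΔP ≈ 113.78 × (-0.1164208625) = -13.24636573525.

-$13.246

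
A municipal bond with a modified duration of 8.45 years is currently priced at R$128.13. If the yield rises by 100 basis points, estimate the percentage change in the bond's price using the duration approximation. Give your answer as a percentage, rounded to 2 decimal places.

Duration approximation: ΔP/P ≈ -D_mod · Δy = -8.45 × (+0.01) = -0.084500.
As a percentage: -8.4500%.

-8.45%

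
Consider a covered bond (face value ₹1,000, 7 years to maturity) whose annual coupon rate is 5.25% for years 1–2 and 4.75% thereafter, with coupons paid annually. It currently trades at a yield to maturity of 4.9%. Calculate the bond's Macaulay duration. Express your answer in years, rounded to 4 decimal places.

6.0690 years

Periodic yield y = 0.049. Discount each cash flow and weight by its year:
  t   CF        PV=CF/(1+0.049)^t    t·PV
  1        52.50        50.0477        50.0477
  2        52.50        47.7099        95.4198
  3        47.50        41.1497       123.4492
  4        47.50        39.2276       156.9104
  5        47.50        37.3952       186.9761
  6        47.50        35.6485       213.8907
  7     1,047.50       749.4206     5,245.9440
  Σ                  1,000.5991     6,072.6379
Price P = Σ PV = 1,000.5991.
Macaulay duration = Σ(t·PV) / P = 6,072.6379 / 1,000.5991 = 6.06900 years.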